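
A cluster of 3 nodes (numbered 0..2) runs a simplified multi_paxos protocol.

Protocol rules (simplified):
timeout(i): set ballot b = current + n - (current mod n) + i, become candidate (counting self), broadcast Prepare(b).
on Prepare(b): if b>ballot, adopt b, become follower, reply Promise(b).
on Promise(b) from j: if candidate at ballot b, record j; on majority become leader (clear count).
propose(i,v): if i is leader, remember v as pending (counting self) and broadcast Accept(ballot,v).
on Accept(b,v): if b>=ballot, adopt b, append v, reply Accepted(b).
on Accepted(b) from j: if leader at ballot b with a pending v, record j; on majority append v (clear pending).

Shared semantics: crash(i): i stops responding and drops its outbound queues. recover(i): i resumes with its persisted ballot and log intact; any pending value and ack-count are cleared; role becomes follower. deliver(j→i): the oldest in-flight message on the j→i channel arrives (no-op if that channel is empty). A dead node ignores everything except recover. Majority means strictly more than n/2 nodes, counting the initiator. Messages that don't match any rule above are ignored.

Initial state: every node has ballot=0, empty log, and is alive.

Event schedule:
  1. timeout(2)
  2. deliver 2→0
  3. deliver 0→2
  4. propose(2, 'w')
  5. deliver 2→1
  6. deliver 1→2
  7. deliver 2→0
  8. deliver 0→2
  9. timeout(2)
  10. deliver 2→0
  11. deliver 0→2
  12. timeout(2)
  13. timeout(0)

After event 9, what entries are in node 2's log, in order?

w

step 1 timeout(2): 2={cand,b=5,log=-}
step 2 deliver 2→0: 0={foll,b=5,log=-}
step 3 deliver 0→2: 2={lead,b=5,log=-}
step 4 propose(2,'w'): —
step 5 deliver 2→1: 1={foll,b=5,log=-}
step 6 deliver 1→2: —
step 7 deliver 2→0: 0={foll,b=5,log=w}
step 8 deliver 0→2: 2={lead,b=5,log=w}
step 9 timeout(2): 2={cand,b=8,log=w}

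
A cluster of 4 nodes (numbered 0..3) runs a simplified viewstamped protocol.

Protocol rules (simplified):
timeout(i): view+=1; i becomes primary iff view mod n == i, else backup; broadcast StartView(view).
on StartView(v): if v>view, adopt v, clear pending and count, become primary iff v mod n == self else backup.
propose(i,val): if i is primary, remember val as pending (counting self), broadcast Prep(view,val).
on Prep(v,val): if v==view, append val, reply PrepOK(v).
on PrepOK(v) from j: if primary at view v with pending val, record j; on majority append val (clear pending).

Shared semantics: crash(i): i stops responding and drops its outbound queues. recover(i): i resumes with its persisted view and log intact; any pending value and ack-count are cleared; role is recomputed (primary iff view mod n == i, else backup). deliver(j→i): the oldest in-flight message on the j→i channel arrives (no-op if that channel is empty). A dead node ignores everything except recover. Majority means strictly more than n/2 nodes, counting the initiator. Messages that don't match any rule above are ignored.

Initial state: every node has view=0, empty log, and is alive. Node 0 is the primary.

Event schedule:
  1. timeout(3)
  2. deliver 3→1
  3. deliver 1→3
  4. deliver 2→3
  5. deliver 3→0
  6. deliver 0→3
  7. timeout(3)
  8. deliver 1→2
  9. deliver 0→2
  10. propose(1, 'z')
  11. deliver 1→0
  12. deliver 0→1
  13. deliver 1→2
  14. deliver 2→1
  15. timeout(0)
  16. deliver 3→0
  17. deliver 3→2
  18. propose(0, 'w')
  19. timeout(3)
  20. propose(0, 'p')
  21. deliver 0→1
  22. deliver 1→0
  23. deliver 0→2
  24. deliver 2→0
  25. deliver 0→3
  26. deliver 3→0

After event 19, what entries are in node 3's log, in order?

step 1 timeout(3): 3={back,v=1,log=-}
step 2 deliver 3→1: 1={prim,v=1,log=-}
step 3 deliver 1→3: —
step 4 deliver 2→3: —
step 5 deliver 3→0: 0={back,v=1,log=-}
step 6 deliver 0→3: —
step 7 timeout(3): 3={back,v=2,log=-}
step 8 deliver 1→2: —
step 9 deliver 0→2: —
step 10 propose(1,'z'): —
step 11 deliver 1→0: 0={back,v=1,log=z}
step 12 deliver 0→1: —
step 13 deliver 1→2: —
step 14 deliver 2→1: —
step 15 timeout(0): 0={back,v=2,log=z}
step 16 deliver 3→0: —
step 17 deliver 3→2: 2={back,v=1,log=-}
step 18 propose(0,'w'): —
step 19 timeout(3): 3={prim,v=3,log=-}

empty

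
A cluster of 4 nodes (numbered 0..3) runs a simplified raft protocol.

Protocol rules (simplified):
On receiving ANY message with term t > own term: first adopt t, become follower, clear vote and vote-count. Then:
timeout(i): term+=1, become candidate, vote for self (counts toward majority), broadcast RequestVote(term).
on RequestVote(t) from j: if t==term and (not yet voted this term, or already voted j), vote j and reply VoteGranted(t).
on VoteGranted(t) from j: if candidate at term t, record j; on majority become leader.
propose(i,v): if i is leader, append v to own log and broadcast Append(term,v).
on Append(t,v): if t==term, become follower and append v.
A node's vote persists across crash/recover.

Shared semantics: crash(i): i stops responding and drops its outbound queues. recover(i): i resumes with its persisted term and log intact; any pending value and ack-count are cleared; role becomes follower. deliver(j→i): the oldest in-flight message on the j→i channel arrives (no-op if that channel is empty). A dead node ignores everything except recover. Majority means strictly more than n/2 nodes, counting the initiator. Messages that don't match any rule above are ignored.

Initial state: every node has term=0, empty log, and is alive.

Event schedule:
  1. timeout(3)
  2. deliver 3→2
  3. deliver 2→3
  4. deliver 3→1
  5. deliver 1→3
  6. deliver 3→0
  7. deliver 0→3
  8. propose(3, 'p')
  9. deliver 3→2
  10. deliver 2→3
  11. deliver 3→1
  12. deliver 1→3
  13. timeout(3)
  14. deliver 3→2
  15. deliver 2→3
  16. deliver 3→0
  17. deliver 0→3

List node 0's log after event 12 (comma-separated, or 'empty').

empty

[1] timeout(3) → N3(cand t1 [-])
[2] deliver 3→2 → N2(foll t1 [-])
[3] deliver 2→3 → ∅
[4] deliver 3→1 → N1(foll t1 [-])
[5] deliver 1→3 → N3(lead t1 [-])
[6] deliver 3→0 → N0(foll t1 [-])
[7] deliver 0→3 → ∅
[8] propose(3,'p') → N3(lead t1 [p])
[9] deliver 3→2 → N2(foll t1 [p])
[10] deliver 2→3 → ∅
[11] deliver 3→1 → N1(foll t1 [p])
[12] deliver 1→3 → ∅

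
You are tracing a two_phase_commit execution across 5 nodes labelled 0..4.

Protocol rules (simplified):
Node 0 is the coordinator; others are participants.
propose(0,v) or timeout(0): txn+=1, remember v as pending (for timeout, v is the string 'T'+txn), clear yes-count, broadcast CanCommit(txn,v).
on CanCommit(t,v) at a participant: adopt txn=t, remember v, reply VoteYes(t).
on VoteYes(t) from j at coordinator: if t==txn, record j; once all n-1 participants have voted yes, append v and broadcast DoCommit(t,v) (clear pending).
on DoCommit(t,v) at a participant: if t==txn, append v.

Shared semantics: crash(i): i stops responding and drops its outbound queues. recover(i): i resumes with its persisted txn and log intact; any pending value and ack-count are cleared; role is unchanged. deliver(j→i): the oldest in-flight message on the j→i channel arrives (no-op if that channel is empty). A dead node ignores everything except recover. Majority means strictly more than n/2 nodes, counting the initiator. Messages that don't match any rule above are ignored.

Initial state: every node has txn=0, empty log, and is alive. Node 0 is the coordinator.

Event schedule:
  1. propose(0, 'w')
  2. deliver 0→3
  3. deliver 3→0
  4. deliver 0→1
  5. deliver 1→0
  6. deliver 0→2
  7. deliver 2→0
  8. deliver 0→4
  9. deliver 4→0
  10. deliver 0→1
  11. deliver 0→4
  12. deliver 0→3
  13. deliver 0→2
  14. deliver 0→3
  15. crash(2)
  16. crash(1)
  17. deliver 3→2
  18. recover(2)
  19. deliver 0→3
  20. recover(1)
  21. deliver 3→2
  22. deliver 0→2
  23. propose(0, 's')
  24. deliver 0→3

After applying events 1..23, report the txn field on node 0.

2

step 1 propose(0,'w'): 0={coor,t=1,log=-}
step 2 deliver 0→3: 3={part,t=1,log=-}
step 3 deliver 3→0: —
step 4 deliver 0→1: 1={part,t=1,log=-}
step 5 deliver 1→0: —
step 6 deliver 0→2: 2={part,t=1,log=-}
step 7 deliver 2→0: —
step 8 deliver 0→4: 4={part,t=1,log=-}
step 9 deliver 4→0: 0={coor,t=1,log=w}
step 10 deliver 0→1: 1={part,t=1,log=w}
step 11 deliver 0→4: 4={part,t=1,log=w}
step 12 deliver 0→3: 3={part,t=1,log=w}
step 13 deliver 0→2: 2={part,t=1,log=w}
step 14 deliver 0→3: —
step 15 crash(2): 2={✗part,t=1,log=w}
step 16 crash(1): 1={✗part,t=1,log=w}
step 17 deliver 3→2: —
step 18 recover(2): 2={part,t=1,log=w}
step 19 deliver 0→3: —
step 20 recover(1): 1={part,t=1,log=w}
step 21 deliver 3→2: —
step 22 deliver 0→2: —
step 23 propose(0,'s'): 0={coor,t=2,log=w}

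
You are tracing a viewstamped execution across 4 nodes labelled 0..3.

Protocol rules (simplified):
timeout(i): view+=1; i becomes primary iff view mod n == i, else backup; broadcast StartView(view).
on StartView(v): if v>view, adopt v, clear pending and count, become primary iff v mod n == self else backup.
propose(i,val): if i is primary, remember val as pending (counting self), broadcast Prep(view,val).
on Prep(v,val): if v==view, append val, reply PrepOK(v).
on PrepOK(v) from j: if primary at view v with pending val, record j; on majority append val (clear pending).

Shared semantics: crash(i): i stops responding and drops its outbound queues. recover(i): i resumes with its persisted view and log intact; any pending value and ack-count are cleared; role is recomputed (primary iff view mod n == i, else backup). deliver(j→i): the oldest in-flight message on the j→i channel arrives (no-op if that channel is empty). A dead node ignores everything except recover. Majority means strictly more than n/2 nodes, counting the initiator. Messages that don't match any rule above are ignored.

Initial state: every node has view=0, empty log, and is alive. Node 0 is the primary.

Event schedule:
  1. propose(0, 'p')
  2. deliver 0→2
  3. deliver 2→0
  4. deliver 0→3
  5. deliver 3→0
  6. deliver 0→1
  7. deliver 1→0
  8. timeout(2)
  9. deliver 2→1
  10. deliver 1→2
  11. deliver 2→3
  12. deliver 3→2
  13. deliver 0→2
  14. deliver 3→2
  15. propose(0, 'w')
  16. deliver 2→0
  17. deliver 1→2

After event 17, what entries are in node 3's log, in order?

p

e1 propose(0,'p'): ·
e2 deliver 0→2: 2[back,v=0,p]
e3 deliver 2→0: ·
e4 deliver 0→3: 3[back,v=0,p]
e5 deliver 3→0: 0[prim,v=0,p]
e6 deliver 0→1: 1[back,v=0,p]
e7 deliver 1→0: ·
e8 timeout(2): 2[back,v=1,p]
e9 deliver 2→1: 1[prim,v=1,p]
e10 deliver 1→2: ·
e11 deliver 2→3: 3[back,v=1,p]
e12 deliver 3→2: ·
e13 deliver 0→2: ·
e14 deliver 3→2: ·
e15 propose(0,'w'): ·
e16 deliver 2→0: 0[back,v=1,p]
e17 deliver 1→2: ·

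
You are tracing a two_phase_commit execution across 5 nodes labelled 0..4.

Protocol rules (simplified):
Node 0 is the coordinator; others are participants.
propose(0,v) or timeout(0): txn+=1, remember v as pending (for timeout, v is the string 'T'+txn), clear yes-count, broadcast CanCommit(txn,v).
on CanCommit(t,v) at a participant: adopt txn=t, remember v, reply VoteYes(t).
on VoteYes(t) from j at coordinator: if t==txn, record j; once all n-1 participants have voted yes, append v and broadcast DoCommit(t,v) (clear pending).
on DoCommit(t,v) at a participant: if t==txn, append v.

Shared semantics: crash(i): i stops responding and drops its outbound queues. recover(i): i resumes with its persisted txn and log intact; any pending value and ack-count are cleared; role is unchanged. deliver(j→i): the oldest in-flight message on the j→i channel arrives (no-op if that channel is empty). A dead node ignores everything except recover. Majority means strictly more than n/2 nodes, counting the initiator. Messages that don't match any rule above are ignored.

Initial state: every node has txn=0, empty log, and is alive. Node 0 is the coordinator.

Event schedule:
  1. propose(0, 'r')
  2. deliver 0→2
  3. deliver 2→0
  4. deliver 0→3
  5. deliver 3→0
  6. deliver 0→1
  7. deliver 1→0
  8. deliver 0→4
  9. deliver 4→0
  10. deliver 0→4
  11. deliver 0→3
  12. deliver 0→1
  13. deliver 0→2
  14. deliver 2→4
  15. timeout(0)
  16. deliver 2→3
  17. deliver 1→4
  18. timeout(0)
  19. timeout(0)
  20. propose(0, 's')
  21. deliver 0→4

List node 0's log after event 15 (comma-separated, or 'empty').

r

1. propose(0,'r'):  <0:coor t1 ->
2. deliver 0→2:  <2:part t1 ->
3. deliver 2→0:  nop
4. deliver 0→3:  <3:part t1 ->
5. deliver 3→0:  nop
6. deliver 0→1:  <1:part t1 ->
7. deliver 1→0:  nop
8. deliver 0→4:  <4:part t1 ->
9. deliver 4→0:  <0:coor t1 r>
10. deliver 0→4:  <4:part t1 r>
11. deliver 0→3:  <3:part t1 r>
12. deliver 0→1:  <1:part t1 r>
13. deliver 0→2:  <2:part t1 r>
14. deliver 2→4:  nop
15. timeout(0):  <0:coor t2 r>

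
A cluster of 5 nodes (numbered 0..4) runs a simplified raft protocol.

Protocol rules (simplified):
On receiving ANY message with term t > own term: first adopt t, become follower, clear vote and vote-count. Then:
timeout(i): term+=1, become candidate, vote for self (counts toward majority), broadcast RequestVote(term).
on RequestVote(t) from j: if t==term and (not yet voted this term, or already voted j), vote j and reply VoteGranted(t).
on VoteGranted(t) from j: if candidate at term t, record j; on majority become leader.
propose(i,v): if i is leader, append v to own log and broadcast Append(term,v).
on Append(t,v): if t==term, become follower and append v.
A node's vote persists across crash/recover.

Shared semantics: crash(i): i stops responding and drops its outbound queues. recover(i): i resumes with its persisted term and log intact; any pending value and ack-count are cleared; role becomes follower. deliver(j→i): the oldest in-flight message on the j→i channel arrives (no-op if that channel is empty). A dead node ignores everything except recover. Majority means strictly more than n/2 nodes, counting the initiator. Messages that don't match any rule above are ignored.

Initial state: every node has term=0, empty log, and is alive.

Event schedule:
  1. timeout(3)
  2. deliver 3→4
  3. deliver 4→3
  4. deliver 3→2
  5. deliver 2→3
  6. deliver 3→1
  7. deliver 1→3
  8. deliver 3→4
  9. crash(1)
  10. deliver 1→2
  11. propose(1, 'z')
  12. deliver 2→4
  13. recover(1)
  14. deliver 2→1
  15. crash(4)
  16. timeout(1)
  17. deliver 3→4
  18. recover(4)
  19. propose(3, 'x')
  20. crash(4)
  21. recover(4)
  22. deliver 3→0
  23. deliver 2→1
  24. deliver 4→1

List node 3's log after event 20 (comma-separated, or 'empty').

step 1 timeout(3): 3={cand,t=1,log=-}
step 2 deliver 3→4: 4={foll,t=1,log=-}
step 3 deliver 4→3: —
step 4 deliver 3→2: 2={foll,t=1,log=-}
step 5 deliver 2→3: 3={lead,t=1,log=-}
step 6 deliver 3→1: 1={foll,t=1,log=-}
step 7 deliver 1→3: —
step 8 deliver 3→4: —
step 9 crash(1): 1={✗foll,t=1,log=-}
step 10 deliver 1→2: —
step 11 propose(1,'z'): —
step 12 deliver 2→4: —
step 13 recover(1): 1={foll,t=1,log=-}
step 14 deliver 2→1: —
step 15 crash(4): 4={✗foll,t=1,log=-}
step 16 timeout(1): 1={cand,t=2,log=-}
step 17 deliver 3→4: —
step 18 recover(4): 4={foll,t=1,log=-}
step 19 propose(3,'x'): 3={lead,t=1,log=x}
step 20 crash(4): 4={✗foll,t=1,log=-}

x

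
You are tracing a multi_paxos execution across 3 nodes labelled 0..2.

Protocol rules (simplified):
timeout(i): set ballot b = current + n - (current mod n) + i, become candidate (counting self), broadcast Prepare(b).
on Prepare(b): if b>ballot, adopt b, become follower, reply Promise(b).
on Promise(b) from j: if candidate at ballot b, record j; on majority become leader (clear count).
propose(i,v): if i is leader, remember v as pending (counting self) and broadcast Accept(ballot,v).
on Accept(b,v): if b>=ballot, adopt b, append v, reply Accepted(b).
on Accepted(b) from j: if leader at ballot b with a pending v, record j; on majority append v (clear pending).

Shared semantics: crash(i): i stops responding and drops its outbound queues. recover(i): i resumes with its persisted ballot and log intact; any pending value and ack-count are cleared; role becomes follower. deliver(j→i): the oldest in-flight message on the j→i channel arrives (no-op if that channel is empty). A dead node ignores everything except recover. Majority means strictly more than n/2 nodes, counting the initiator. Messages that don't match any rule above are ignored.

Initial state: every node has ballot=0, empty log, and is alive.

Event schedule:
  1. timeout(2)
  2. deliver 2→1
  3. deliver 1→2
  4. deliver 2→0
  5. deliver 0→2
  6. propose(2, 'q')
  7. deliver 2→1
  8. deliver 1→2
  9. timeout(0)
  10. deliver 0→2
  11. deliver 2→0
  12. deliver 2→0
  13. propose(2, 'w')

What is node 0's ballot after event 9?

6

[1] timeout(2) → N2(cand b5 [-])
[2] deliver 2→1 → N1(foll b5 [-])
[3] deliver 1→2 → N2(lead b5 [-])
[4] deliver 2→0 → N0(foll b5 [-])
[5] deliver 0→2 → ∅
[6] propose(2,'q') → ∅
[7] deliver 2→1 → N1(foll b5 [q])
[8] deliver 1→2 → N2(lead b5 [q])
[9] timeout(0) → N0(cand b6 [-])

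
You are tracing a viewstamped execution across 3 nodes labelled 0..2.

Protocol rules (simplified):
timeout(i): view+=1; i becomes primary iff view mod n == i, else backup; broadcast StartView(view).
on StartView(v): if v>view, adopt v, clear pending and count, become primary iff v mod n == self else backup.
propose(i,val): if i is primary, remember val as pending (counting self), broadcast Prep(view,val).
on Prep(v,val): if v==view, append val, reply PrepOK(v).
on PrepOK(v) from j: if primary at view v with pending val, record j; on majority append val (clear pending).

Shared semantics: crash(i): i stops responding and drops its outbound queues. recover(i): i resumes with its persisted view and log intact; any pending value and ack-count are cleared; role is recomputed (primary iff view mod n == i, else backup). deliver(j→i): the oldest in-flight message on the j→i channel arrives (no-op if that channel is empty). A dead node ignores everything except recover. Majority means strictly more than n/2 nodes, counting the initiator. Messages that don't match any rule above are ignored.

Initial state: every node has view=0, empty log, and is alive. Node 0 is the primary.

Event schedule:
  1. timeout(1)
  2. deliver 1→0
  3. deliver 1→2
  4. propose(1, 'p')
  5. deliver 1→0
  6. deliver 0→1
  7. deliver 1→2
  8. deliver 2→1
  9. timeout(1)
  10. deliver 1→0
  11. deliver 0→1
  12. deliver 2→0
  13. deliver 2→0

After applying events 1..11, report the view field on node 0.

step 1 timeout(1): 1={prim,v=1,log=-}
step 2 deliver 1→0: 0={back,v=1,log=-}
step 3 deliver 1→2: 2={back,v=1,log=-}
step 4 propose(1,'p'): —
step 5 deliver 1→0: 0={back,v=1,log=p}
step 6 deliver 0→1: 1={prim,v=1,log=p}
step 7 deliver 1→2: 2={back,v=1,log=p}
step 8 deliver 2→1: —
step 9 timeout(1): 1={back,v=2,log=p}
step 10 deliver 1→0: 0={back,v=2,log=p}
step 11 deliver 0→1: —

2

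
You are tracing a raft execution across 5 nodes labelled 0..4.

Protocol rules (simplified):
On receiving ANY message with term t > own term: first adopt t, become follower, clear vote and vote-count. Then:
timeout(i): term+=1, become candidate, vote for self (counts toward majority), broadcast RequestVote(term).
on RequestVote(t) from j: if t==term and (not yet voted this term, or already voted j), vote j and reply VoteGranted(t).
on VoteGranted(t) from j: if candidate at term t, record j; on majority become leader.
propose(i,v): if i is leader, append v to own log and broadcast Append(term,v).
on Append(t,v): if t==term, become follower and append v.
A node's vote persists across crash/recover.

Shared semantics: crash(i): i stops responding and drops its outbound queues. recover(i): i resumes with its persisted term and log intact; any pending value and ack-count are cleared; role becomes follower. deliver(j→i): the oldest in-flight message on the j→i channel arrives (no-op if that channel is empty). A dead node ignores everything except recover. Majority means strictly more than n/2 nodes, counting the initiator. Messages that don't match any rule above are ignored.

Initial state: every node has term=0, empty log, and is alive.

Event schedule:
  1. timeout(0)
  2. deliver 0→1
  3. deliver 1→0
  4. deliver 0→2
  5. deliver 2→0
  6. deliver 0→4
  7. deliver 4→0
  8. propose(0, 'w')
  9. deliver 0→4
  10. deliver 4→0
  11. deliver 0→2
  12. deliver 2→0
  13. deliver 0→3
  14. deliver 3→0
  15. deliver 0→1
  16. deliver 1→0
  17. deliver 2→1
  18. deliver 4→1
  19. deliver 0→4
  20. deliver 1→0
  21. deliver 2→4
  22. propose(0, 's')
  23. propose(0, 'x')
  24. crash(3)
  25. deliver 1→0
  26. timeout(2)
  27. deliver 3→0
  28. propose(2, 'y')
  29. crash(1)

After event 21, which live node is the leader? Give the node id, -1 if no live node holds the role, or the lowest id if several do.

step 1 timeout(0): 0={cand,t=1,log=-}
step 2 deliver 0→1: 1={foll,t=1,log=-}
step 3 deliver 1→0: —
step 4 deliver 0→2: 2={foll,t=1,log=-}
step 5 deliver 2→0: 0={lead,t=1,log=-}
step 6 deliver 0→4: 4={foll,t=1,log=-}
step 7 deliver 4→0: —
step 8 propose(0,'w'): 0={lead,t=1,log=w}
step 9 deliver 0→4: 4={foll,t=1,log=w}
step 10 deliver 4→0: —
step 11 deliver 0→2: 2={foll,t=1,log=w}
step 12 deliver 2→0: —
step 13 deliver 0→3: 3={foll,t=1,log=-}
step 14 deliver 3→0: —
step 15 deliver 0→1: 1={foll,t=1,log=w}
step 16 deliver 1→0: —
step 17 deliver 2→1: —
step 18 deliver 4→1: —
step 19 deliver 0→4: —
step 20 deliver 1→0: —
step 21 deliver 2→4: —

0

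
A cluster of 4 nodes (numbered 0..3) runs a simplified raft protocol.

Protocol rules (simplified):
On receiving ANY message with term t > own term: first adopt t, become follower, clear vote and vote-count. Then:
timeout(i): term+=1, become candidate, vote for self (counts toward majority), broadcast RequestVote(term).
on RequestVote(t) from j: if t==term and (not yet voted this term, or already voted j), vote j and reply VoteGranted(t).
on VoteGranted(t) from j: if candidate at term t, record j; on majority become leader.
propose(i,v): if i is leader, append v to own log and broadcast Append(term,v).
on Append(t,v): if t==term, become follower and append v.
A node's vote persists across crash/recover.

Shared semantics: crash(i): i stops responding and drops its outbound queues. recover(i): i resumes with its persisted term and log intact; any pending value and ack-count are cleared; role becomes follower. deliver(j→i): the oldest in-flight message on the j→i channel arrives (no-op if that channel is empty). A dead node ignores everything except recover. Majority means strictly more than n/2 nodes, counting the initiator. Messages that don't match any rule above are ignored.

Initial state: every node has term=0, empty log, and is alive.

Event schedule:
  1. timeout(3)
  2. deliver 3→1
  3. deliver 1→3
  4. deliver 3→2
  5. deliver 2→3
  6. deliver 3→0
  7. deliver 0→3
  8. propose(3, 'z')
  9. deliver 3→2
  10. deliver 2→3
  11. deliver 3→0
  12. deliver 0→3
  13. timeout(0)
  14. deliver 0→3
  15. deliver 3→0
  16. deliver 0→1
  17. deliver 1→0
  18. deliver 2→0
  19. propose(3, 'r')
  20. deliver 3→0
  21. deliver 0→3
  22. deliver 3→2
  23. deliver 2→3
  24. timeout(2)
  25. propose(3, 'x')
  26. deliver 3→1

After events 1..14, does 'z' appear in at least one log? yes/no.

yes

after 1 — timeout(3): n3:cand/t1/[-]
after 2 — deliver 3→1: n1:foll/t1/[-]
after 3 — deliver 1→3: ·
after 4 — deliver 3→2: n2:foll/t1/[-]
after 5 — deliver 2→3: n3:lead/t1/[-]
after 6 — deliver 3→0: n0:foll/t1/[-]
after 7 — deliver 0→3: ·
after 8 — propose(3,'z'): n3:lead/t1/[z]
after 9 — deliver 3→2: n2:foll/t1/[z]
after 10 — deliver 2→3: ·
after 11 — deliver 3→0: n0:foll/t1/[z]
after 12 — deliver 0→3: ·
after 13 — timeout(0): n0:cand/t2/[z]
after 14 — deliver 0→3: n3:foll/t2/[z]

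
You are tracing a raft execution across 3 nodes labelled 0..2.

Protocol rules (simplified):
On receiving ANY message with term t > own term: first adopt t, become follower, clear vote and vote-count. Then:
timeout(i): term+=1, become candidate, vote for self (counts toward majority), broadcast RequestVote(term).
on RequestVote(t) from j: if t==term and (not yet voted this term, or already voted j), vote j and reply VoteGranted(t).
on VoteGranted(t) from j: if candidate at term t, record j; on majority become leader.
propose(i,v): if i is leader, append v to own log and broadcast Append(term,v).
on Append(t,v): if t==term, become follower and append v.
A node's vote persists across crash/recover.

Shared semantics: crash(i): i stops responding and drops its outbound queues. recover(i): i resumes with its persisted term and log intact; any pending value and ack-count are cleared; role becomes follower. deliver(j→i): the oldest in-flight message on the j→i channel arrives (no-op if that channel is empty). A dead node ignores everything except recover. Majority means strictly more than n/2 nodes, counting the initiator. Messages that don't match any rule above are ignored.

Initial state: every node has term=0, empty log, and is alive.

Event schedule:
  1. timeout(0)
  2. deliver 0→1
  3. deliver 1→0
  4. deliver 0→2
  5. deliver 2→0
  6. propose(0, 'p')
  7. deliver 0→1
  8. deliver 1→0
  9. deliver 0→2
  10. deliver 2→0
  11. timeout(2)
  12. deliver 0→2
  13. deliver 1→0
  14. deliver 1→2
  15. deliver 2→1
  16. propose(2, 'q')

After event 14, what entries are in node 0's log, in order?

[1] timeout(0) → N0(cand t1 [-])
[2] deliver 0→1 → N1(foll t1 [-])
[3] deliver 1→0 → N0(lead t1 [-])
[4] deliver 0→2 → N2(foll t1 [-])
[5] deliver 2→0 → ∅
[6] propose(0,'p') → N0(lead t1 [p])
[7] deliver 0→1 → N1(foll t1 [p])
[8] deliver 1→0 → ∅
[9] deliver 0→2 → N2(foll t1 [p])
[10] deliver 2→0 → ∅
[11] timeout(2) → N2(cand t2 [p])
[12] deliver 0→2 → ∅
[13] deliver 1→0 → ∅
[14] deliver 1→2 → ∅

p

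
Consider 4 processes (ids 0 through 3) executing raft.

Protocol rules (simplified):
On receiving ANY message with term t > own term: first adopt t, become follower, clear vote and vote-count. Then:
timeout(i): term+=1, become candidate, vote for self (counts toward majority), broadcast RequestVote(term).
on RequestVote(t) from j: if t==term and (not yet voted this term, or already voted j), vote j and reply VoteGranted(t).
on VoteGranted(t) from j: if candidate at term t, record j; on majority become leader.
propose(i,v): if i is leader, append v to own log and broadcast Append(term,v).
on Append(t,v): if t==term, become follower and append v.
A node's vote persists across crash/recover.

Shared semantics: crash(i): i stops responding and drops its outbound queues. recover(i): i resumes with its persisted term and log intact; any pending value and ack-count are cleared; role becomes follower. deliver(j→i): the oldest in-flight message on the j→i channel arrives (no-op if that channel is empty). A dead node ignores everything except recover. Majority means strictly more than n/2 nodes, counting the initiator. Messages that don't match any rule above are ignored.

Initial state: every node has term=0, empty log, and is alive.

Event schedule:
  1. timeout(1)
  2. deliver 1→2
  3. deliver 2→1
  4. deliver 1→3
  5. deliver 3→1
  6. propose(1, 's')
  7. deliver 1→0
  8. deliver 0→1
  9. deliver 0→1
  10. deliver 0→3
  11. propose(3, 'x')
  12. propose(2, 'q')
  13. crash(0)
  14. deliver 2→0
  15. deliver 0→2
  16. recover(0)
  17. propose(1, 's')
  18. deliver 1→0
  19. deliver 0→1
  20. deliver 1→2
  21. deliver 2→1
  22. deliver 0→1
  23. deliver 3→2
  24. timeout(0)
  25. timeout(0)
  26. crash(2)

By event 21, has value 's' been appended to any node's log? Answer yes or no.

e1 timeout(1): 1[cand,t=1,-]
e2 deliver 1→2: 2[foll,t=1,-]
e3 deliver 2→1: ·
e4 deliver 1→3: 3[foll,t=1,-]
e5 deliver 3→1: 1[lead,t=1,-]
e6 propose(1,'s'): 1[lead,t=1,s]
e7 deliver 1→0: 0[foll,t=1,-]
e8 deliver 0→1: ·
e9 deliver 0→1: ·
e10 deliver 0→3: ·
e11 propose(3,'x'): ·
e12 propose(2,'q'): ·
e13 crash(0): 0[✗foll,t=1,-]
e14 deliver 2→0: ·
e15 deliver 0→2: ·
e16 recover(0): 0[foll,t=1,-]
e17 propose(1,'s'): 1[lead,t=1,s,s]
e18 deliver 1→0: 0[foll,t=1,s]
e19 deliver 0→1: ·
e20 deliver 1→2: 2[foll,t=1,s]
e21 deliver 2→1: ·

yes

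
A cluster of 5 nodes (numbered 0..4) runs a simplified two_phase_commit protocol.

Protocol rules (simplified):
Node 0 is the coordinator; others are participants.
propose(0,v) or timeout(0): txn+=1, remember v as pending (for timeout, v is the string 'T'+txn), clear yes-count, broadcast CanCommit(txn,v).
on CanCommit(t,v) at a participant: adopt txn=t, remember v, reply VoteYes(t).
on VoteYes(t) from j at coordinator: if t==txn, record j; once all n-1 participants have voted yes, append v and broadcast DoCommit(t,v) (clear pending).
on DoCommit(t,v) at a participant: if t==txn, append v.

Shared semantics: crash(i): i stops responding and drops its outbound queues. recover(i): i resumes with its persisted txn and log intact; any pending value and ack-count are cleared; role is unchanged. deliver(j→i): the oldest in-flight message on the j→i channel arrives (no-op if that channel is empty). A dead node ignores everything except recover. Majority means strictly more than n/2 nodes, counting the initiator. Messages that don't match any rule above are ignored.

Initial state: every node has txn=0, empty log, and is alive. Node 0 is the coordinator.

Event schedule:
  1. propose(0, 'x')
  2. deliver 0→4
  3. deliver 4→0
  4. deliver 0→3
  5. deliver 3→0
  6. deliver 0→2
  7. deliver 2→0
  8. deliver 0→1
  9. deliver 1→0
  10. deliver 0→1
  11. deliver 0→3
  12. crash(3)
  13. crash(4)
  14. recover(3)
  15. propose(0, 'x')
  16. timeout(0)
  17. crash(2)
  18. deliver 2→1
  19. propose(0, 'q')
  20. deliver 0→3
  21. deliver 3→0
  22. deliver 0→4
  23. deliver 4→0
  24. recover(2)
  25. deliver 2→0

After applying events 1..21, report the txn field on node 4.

1

step 1 propose(0,'x'): 0={coor,t=1,log=-}
step 2 deliver 0→4: 4={part,t=1,log=-}
step 3 deliver 4→0: —
step 4 deliver 0→3: 3={part,t=1,log=-}
step 5 deliver 3→0: —
step 6 deliver 0→2: 2={part,t=1,log=-}
step 7 deliver 2→0: —
step 8 deliver 0→1: 1={part,t=1,log=-}
step 9 deliver 1→0: 0={coor,t=1,log=x}
step 10 deliver 0→1: 1={part,t=1,log=x}
step 11 deliver 0→3: 3={part,t=1,log=x}
step 12 crash(3): 3={✗part,t=1,log=x}
step 13 crash(4): 4={✗part,t=1,log=-}
step 14 recover(3): 3={part,t=1,log=x}
step 15 propose(0,'x'): 0={coor,t=2,log=x}
step 16 timeout(0): 0={coor,t=3,log=x}
step 17 crash(2): 2={✗part,t=1,log=-}
step 18 deliver 2→1: —
step 19 propose(0,'q'): 0={coor,t=4,log=x}
step 20 deliver 0→3: 3={part,t=2,log=x}
step 21 deliver 3→0: —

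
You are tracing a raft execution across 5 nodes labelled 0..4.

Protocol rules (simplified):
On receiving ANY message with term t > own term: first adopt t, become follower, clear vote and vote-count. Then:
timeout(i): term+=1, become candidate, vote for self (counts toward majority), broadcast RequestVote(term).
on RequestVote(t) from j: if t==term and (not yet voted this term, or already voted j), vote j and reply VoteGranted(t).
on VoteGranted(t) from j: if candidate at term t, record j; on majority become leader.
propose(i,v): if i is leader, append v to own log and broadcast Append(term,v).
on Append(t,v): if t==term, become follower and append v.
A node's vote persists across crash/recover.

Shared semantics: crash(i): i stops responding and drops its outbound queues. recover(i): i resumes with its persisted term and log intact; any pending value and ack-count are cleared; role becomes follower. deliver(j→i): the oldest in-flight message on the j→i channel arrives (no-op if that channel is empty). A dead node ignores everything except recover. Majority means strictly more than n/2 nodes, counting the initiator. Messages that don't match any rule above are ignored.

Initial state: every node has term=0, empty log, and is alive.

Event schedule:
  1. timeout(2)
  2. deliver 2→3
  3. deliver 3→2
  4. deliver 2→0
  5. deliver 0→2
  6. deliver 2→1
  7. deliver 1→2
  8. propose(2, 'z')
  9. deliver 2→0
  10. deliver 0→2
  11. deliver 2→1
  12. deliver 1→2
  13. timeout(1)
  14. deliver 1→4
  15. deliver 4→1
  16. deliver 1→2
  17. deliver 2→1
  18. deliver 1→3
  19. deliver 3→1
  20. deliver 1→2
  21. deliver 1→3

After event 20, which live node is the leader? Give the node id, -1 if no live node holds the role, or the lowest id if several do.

1

after 1 — timeout(2): n2:cand/t1/[-]
after 2 — deliver 2→3: n3:foll/t1/[-]
after 3 — deliver 3→2: ·
after 4 — deliver 2→0: n0:foll/t1/[-]
after 5 — deliver 0→2: n2:lead/t1/[-]
after 6 — deliver 2→1: n1:foll/t1/[-]
after 7 — deliver 1→2: ·
after 8 — propose(2,'z'): n2:lead/t1/[z]
after 9 — deliver 2→0: n0:foll/t1/[z]
after 10 — deliver 0→2: ·
after 11 — deliver 2→1: n1:foll/t1/[z]
after 12 — deliver 1→2: ·
after 13 — timeout(1): n1:cand/t2/[z]
after 14 — deliver 1→4: n4:foll/t2/[-]
after 15 — deliver 4→1: ·
after 16 — deliver 1→2: n2:foll/t2/[z]
after 17 — deliver 2→1: n1:lead/t2/[z]
after 18 — deliver 1→3: n3:foll/t2/[-]
after 19 — deliver 3→1: ·
after 20 — deliver 1→2: ·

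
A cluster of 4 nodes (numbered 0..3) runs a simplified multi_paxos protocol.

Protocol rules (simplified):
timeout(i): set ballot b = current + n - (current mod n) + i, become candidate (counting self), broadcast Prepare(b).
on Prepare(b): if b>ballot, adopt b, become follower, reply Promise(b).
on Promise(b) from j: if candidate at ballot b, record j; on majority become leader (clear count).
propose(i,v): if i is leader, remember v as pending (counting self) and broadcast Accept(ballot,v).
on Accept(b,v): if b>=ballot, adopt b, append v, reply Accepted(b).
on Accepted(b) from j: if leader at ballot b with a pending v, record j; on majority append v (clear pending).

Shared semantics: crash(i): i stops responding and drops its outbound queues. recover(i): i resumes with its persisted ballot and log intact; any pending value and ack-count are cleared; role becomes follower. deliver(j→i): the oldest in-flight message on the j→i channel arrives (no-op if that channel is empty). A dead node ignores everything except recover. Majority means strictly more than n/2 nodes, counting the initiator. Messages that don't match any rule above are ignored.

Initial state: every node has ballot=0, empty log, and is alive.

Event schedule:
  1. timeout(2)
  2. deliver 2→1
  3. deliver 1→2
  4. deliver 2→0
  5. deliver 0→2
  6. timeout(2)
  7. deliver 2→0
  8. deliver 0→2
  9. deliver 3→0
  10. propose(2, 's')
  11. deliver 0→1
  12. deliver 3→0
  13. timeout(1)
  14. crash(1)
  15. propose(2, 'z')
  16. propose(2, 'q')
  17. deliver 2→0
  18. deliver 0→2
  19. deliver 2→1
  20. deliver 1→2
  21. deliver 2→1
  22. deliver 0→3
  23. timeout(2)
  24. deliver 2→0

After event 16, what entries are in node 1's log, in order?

empty

e1 timeout(2): 2[cand,b=6,-]
e2 deliver 2→1: 1[foll,b=6,-]
e3 deliver 1→2: ·
e4 deliver 2→0: 0[foll,b=6,-]
e5 deliver 0→2: 2[lead,b=6,-]
e6 timeout(2): 2[cand,b=10,-]
e7 deliver 2→0: 0[foll,b=10,-]
e8 deliver 0→2: ·
e9 deliver 3→0: ·
e10 propose(2,'s'): ·
e11 deliver 0→1: ·
e12 deliver 3→0: ·
e13 timeout(1): 1[cand,b=9,-]
e14 crash(1): 1[✗cand,b=9,-]
e15 propose(2,'z'): ·
e16 propose(2,'q'): ·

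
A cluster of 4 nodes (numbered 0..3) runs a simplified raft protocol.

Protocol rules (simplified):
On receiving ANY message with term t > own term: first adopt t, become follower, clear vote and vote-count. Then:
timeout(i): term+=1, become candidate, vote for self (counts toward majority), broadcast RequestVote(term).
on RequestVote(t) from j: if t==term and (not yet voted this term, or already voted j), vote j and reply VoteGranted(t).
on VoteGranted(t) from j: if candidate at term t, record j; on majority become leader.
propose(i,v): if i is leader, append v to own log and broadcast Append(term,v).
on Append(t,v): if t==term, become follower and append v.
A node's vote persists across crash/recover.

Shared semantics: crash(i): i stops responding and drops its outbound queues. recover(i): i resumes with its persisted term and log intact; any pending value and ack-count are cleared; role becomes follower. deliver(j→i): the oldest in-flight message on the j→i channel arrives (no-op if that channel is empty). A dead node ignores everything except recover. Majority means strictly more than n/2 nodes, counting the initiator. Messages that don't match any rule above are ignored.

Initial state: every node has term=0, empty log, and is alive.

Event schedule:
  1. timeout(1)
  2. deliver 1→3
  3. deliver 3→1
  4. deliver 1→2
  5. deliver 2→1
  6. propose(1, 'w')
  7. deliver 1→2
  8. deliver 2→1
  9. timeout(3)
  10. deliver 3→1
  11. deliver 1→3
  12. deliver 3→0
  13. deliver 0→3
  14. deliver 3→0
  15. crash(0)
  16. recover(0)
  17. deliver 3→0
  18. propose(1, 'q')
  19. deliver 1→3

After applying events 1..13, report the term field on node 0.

after 1 — timeout(1): n1:cand/t1/[-]
after 2 — deliver 1→3: n3:foll/t1/[-]
after 3 — deliver 3→1: ·
after 4 — deliver 1→2: n2:foll/t1/[-]
after 5 — deliver 2→1: n1:lead/t1/[-]
after 6 — propose(1,'w'): n1:lead/t1/[w]
after 7 — deliver 1→2: n2:foll/t1/[w]
after 8 — deliver 2→1: ·
after 9 — timeout(3): n3:cand/t2/[-]
after 10 — deliver 3→1: n1:foll/t2/[w]
after 11 — deliver 1→3: ·
after 12 — deliver 3→0: n0:foll/t2/[-]
after 13 — deliver 0→3: ·

2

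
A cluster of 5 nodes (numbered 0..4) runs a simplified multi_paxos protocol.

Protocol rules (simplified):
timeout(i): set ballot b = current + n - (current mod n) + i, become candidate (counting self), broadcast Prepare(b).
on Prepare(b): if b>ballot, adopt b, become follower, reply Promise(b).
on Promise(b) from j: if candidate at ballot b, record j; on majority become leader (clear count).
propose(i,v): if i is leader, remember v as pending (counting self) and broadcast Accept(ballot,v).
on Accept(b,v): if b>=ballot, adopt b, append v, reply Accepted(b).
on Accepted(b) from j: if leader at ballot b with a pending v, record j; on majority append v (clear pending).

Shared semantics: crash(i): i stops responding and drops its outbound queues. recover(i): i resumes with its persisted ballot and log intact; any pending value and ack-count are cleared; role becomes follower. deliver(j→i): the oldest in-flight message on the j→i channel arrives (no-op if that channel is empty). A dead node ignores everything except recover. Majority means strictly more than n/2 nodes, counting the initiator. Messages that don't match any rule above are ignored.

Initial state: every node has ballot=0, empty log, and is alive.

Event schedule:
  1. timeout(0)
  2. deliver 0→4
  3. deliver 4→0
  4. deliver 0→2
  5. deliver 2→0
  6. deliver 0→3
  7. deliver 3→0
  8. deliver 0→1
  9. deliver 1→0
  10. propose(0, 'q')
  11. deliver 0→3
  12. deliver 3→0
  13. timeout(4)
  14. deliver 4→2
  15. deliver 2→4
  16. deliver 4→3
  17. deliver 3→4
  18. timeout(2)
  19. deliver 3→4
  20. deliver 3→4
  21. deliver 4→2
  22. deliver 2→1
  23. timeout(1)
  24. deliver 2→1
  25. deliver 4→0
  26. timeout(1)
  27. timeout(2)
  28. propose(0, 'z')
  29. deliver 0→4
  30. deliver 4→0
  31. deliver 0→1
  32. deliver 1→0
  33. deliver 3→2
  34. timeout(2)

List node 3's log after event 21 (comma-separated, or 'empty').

e1 timeout(0): 0[cand,b=5,-]
e2 deliver 0→4: 4[foll,b=5,-]
e3 deliver 4→0: ·
e4 deliver 0→2: 2[foll,b=5,-]
e5 deliver 2→0: 0[lead,b=5,-]
e6 deliver 0→3: 3[foll,b=5,-]
e7 deliver 3→0: ·
e8 deliver 0→1: 1[foll,b=5,-]
e9 deliver 1→0: ·
e10 propose(0,'q'): ·
e11 deliver 0→3: 3[foll,b=5,q]
e12 deliver 3→0: ·
e13 timeout(4): 4[cand,b=14,-]
e14 deliver 4→2: 2[foll,b=14,-]
e15 deliver 2→4: ·
e16 deliver 4→3: 3[foll,b=14,q]
e17 deliver 3→4: 4[lead,b=14,-]
e18 timeout(2): 2[cand,b=17,-]
e19 deliver 3→4: ·
e20 deliver 3→4: ·
e21 deliver 4→2: ·

q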